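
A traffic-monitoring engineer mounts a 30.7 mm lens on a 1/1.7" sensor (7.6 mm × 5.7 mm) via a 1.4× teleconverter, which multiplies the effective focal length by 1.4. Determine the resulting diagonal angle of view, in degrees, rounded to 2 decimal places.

Effective focal length f = 30.7 × 1.4 = 42.98 mm.
Sensor diagonal = √(7.6² + 5.7²) = √90.2500 ≈ 9.5000 mm.
α = 2·arctan(9.500 / (2 × 42.98)) = 2·arctan(0.11052) ≈ 12.6131°.

12.61°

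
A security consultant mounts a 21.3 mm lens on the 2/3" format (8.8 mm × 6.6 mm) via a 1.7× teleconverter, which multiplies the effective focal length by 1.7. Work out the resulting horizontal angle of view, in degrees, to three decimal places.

Effective focal length f = 21.3 × 1.7 = 36.21 mm.
α = 2·arctan(8.8 / (2 × 36.21)) = 2·arctan(0.12151) ≈ 13.8565°.

13.856°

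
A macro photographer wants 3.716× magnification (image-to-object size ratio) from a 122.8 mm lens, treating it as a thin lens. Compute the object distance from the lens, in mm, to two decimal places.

155.85 mm

With m = dᵢ/dₒ and 1/f = 1/dₒ + 1/dᵢ, substituting dᵢ = m·dₒ gives 1/f = (1 + 1/m)/dₒ, hence dₒ = f·(1 + 1/m).
dₒ = 122.8 × (1 + 1/3.716) = 122.8 × 1.26911 ≈ 155.846 mm.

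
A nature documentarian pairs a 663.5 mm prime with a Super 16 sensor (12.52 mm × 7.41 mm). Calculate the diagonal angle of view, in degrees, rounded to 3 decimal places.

1.256°

Sensor diagonal = √(12.52² + 7.41²) = √211.6585 ≈ 14.5485 mm.
Angle of view α = 2·arctan(d/2f) with d = 14.5485 mm and f = 663.5 mm.
d/2f = 0.01096; arctan(0.01096) ≈ 0.6281°, so α ≈ 1.2563°.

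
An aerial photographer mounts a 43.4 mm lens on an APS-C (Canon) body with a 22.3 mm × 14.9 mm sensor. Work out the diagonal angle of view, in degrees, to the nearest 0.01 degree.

34.34°

Sensor diagonal = √(22.3² + 14.9²) = √719.3000 ≈ 26.8198 mm.
Angle of view α = 2·arctan(d/2f) with d = 26.8198 mm and f = 43.4 mm.
d/2f = 0.30898; arctan(0.30898) ≈ 17.1703°, so α ≈ 34.3406°.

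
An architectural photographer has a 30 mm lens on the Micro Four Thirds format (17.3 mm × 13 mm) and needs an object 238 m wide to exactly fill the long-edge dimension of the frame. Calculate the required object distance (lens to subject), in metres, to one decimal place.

W: 238 m = 238000 mm.
Magnification m = w/W = dᵢ/dₒ; combined with 1/f = 1/dₒ + 1/dᵢ this gives dₒ = f·(1 + W/w).
dₒ = 30 mm × (1 + 238000/17.3) = 30 × 13758.2254 ≈ 412746.763 mm = 412.747 m.

412.7 m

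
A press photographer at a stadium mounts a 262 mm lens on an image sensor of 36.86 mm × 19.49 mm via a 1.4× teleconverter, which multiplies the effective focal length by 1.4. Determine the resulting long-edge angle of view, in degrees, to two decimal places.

Effective focal length f = 262 × 1.4 = 366.8 mm.
α = 2·arctan(36.86 / (2 × 366.8)) = 2·arctan(0.05025) ≈ 5.7529°.

5.75°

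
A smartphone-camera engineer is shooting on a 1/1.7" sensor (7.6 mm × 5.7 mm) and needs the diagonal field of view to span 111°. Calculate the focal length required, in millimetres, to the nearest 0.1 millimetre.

Sensor diagonal = √(7.6² + 5.7²) = √90.2500 ≈ 9.5000 mm.
From α = 2·arctan(d/2f) we get f = d / (2·tan(α/2)).
With d = 9.5000 mm and α/2 = 55.5°, tan(α/2) ≈ 1.45501, so f ≈ 9.5000 / 2.91002 ≈ 3.2646 mm.

3.3 mm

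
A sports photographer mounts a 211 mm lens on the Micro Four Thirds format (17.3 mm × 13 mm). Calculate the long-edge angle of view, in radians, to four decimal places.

Angle of view α = 2·arctan(w/2f) with w = 17.3 mm and f = 211 mm.
w/2f = 0.04100; arctan(0.04100) ≈ 0.0410 rad, so α ≈ 0.0819 rad.

0.0819 rad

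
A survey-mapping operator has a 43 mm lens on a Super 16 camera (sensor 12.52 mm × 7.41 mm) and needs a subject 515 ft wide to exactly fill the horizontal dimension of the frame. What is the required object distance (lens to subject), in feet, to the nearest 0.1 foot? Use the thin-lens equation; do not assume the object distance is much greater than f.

1768.9 ft

W: 515 ft × 304.8 mm/ft = 156971.99 mm.
Magnification m = w/W = dᵢ/dₒ; combined with 1/f = 1/dₒ + 1/dᵢ this gives dₒ = f·(1 + W/w).
dₒ = 43 mm × (1 + 156972/12.52) = 43 × 12538.6993 ≈ 539164.069 mm = 539164.069/304.8 ft = 1768.91 ft.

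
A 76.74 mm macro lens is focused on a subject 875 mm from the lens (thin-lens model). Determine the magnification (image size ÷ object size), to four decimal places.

0.0961×

Thin lens: 1/f = 1/dₒ + 1/dᵢ → 1/dᵢ = 1/76.74 − 1/875 = 0.0118882 mm⁻¹, so dᵢ ≈ 84.1173 mm.
Magnification m = dᵢ/dₒ = 84.1173/875 ≈ 0.09613.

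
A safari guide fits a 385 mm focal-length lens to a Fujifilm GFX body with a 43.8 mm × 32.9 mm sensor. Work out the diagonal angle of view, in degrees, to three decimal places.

Sensor diagonal = √(43.8² + 32.9²) = √3000.8500 ≈ 54.7800 mm.
Angle of view α = 2·arctan(d/2f) with d = 54.7800 mm and f = 385 mm.
d/2f = 0.07114; arctan(0.07114) ≈ 4.0693°, so α ≈ 8.1387°.

8.139°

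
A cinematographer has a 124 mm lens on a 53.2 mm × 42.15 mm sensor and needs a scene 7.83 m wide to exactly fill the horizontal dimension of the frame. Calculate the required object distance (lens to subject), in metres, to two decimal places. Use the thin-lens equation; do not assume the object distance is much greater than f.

W: 7.83 m = 7830 mm.
Magnification m = w/W = dᵢ/dₒ; combined with 1/f = 1/dₒ + 1/dᵢ this gives dₒ = f·(1 + W/w).
dₒ = 124 mm × (1 + 7830/53.2) = 124 × 148.1805 ≈ 18374.376 mm = 18.3744 m.

18.37 m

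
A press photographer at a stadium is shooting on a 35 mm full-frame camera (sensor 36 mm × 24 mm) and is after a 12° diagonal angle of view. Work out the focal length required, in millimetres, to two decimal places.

Sensor diagonal = √(36² + 24²) = √1872.0000 ≈ 43.2666 mm.
From α = 2·arctan(d/2f) we get f = d / (2·tan(α/2)).
With d = 43.2666 mm and α/2 = 6°, tan(α/2) ≈ 0.10510, so f ≈ 43.2666 / 0.21021 ≈ 205.8272 mm.

205.83 mm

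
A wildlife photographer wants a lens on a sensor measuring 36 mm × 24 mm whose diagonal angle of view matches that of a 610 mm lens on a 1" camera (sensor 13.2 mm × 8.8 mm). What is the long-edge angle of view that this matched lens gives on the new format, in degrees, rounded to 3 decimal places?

Sensor diagonal = √(13.2² + 8.8²) = √251.6800 ≈ 15.8644 mm.
Sensor diagonal = √(36² + 24²) = √1872.0000 ≈ 43.2666 mm.
Equal diagonal AOV ⇒ f₂ = f₁ · 43.2666/15.8644 = 610 × 2.72727 ≈ 1663.6364 mm.
Long-edge AOV on the new format = 2·arctan(36 / (2 × 1663.6364)) = 2·arctan(0.01082) ≈ 1.2398°.

1.240°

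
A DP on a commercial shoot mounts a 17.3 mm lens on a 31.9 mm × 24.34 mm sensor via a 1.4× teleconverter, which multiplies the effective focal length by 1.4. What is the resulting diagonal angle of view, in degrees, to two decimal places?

Effective focal length f = 17.3 × 1.4 = 24.22 mm.
Sensor diagonal = √(31.9² + 24.34²) = √1610.0456 ≈ 40.1254 mm.
α = 2·arctan(40.125 / (2 × 24.22)) = 2·arctan(0.82835) ≈ 79.2734°.

79.27°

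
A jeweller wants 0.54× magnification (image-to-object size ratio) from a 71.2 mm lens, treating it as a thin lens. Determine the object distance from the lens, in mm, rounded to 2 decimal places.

With m = dᵢ/dₒ and 1/f = 1/dₒ + 1/dᵢ, substituting dᵢ = m·dₒ gives 1/f = (1 + 1/m)/dₒ, hence dₒ = f·(1 + 1/m).
dₒ = 71.2 × (1 + 1/0.54) = 71.2 × 2.85185 ≈ 203.052 mm.

203.05 mm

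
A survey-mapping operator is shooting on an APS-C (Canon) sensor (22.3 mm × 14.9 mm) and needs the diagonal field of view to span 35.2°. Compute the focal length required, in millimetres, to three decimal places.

Sensor diagonal = √(22.3² + 14.9²) = √719.3000 ≈ 26.8198 mm.
From α = 2·arctan(d/2f) we get f = d / (2·tan(α/2)).
With d = 26.8198 mm and α/2 = 17.6°, tan(α/2) ≈ 0.31722, so f ≈ 26.8198 / 0.63444 ≈ 42.2733 mm.

42.273 mm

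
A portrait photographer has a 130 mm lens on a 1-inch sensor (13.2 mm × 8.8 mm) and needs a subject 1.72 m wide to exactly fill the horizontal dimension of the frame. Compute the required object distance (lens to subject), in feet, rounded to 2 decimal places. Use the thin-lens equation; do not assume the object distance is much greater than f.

56.00 ft

W: 1.72 m = 1720 mm.
Magnification m = w/W = dᵢ/dₒ; combined with 1/f = 1/dₒ + 1/dᵢ this gives dₒ = f·(1 + W/w).
dₒ = 130 mm × (1 + 1720/13.2) = 130 × 131.3030 ≈ 17069.394 mm = 17069.394/304.8 ft = 56.002 ft.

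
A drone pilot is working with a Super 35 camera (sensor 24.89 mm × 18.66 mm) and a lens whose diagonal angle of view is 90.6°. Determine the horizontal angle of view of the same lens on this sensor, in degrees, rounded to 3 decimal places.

Sensor diagonal = √(24.89² + 18.66²) = √967.7077 ≈ 31.1080 mm.
From the diagonal AOV: f = 31.1080 / (2·tan(45.3°)) = 31.1080 / 2.02105 ≈ 15.3920 mm.
Horizontal AOV = 2·arctan(24.89 / (2 × 15.3920)) = 2·arctan(0.80854) ≈ 77.9138°.

77.914°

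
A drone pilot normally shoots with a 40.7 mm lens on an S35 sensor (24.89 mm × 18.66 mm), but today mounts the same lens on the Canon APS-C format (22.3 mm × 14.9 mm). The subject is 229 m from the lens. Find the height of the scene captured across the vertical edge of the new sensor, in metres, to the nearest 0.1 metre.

83.8 m

The focal length stays 40.7 mm; the relevant sensor dimension is now h = 14.9 mm. Object distance dₒ = 229 m = 229000 mm.
Thin-lens field height W = h·(dₒ − f)/f = 14.9 × (229000 − 40.7)/40.7 ≈ 83820.481 mm = 83.8205 m.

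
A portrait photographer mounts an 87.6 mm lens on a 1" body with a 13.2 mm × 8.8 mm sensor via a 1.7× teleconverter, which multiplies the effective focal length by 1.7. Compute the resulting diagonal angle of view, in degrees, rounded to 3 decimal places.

Effective focal length f = 87.6 × 1.7 = 148.92 mm.
Sensor diagonal = √(13.2² + 8.8²) = √251.6800 ≈ 15.8644 mm.
α = 2·arctan(15.864 / (2 × 148.92)) = 2·arctan(0.05326) ≈ 6.0979°.

6.098°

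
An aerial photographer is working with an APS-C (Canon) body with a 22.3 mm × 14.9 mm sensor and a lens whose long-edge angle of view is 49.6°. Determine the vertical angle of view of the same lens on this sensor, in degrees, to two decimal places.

34.31°

From the long-edge AOV: f = 22.3 / (2·tan(24.8°)) = 22.3 / 0.92413 ≈ 24.1308 mm.
Vertical AOV = 2·arctan(14.9 / (2 × 24.1308)) = 2·arctan(0.30873) ≈ 34.3145°.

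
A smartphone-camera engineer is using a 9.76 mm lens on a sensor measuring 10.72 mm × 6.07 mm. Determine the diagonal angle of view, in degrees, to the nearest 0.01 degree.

64.51°

Sensor diagonal = √(10.72² + 6.07²) = √151.7633 ≈ 12.3192 mm.
Angle of view α = 2·arctan(d/2f) with d = 12.3192 mm and f = 9.76 mm.
d/2f = 0.63111; arctan(0.63111) ≈ 32.2563°, so α ≈ 64.5127°.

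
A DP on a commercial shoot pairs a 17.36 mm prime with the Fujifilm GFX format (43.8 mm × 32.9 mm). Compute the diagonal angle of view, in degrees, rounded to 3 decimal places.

115.266°

Sensor diagonal = √(43.8² + 32.9²) = √3000.8500 ≈ 54.7800 mm.
Angle of view α = 2·arctan(d/2f) with d = 54.7800 mm and f = 17.36 mm.
d/2f = 1.57777; arctan(1.57777) ≈ 57.6332°, so α ≈ 115.2663°.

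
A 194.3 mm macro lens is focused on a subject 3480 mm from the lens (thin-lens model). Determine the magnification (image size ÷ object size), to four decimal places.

0.0591×

Thin lens: 1/f = 1/dₒ + 1/dᵢ → 1/dᵢ = 1/194.3 − 1/3480 = 0.0048593 mm⁻¹, so dᵢ ≈ 205.7899 mm.
Magnification m = dᵢ/dₒ = 205.7899/3480 ≈ 0.05914.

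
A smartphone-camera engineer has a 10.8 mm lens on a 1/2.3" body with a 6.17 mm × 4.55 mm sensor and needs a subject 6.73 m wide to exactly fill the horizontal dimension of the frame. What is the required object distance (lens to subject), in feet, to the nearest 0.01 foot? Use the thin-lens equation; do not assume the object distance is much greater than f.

W: 6.73 m = 6730 mm.
Magnification m = w/W = dᵢ/dₒ; combined with 1/f = 1/dₒ + 1/dᵢ this gives dₒ = f·(1 + W/w).
dₒ = 10.8 mm × (1 + 6730/6.17) = 10.8 × 1091.7618 ≈ 11791.027 mm = 11791.027/304.8 ft = 38.6845 ft.

38.68 ft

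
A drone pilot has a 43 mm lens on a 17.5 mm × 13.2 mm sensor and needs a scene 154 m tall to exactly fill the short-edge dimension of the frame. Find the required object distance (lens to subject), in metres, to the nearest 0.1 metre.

501.7 m

W: 154 m = 154000 mm.
Magnification m = h/W = dᵢ/dₒ; combined with 1/f = 1/dₒ + 1/dᵢ this gives dₒ = f·(1 + W/h).
dₒ = 43 mm × (1 + 154000/13.2) = 43 × 11667.6667 ≈ 501709.667 mm = 501.71 m.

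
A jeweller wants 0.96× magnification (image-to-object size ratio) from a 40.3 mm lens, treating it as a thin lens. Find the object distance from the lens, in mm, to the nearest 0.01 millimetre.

With m = dᵢ/dₒ and 1/f = 1/dₒ + 1/dᵢ, substituting dᵢ = m·dₒ gives 1/f = (1 + 1/m)/dₒ, hence dₒ = f·(1 + 1/m).
dₒ = 40.3 × (1 + 1/0.96) = 40.3 × 2.04167 ≈ 82.279 mm.

82.28 mm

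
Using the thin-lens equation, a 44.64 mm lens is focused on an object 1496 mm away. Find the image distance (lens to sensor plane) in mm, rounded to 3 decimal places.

46.013 mm

1/dᵢ = 1/f − 1/dₒ = 1/44.64 − 1/1496 = 0.0217330 mm⁻¹.
dᵢ = 1/0.0217330 ≈ 46.0130 mm.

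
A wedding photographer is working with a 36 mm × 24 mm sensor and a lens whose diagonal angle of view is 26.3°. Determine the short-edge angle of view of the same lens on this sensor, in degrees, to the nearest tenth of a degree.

Sensor diagonal = √(36² + 24²) = √1872.0000 ≈ 43.2666 mm.
From the diagonal AOV: f = 43.2666 / (2·tan(13.15°)) = 43.2666 / 0.46725 ≈ 92.5975 mm.
Short-edge AOV = 2·arctan(24 / (2 × 92.5975)) = 2·arctan(0.12959) ≈ 14.7680°.

14.8°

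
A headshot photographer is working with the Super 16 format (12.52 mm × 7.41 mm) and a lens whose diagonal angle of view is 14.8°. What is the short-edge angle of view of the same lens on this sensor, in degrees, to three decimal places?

Sensor diagonal = √(12.52² + 7.41²) = √211.6585 ≈ 14.5485 mm.
From the diagonal AOV: f = 14.5485 / (2·tan(7.4°)) = 14.5485 / 0.25975 ≈ 56.0086 mm.
Short-edge AOV = 2·arctan(7.41 / (2 × 56.0086)) = 2·arctan(0.06615) ≈ 7.5693°.

7.569°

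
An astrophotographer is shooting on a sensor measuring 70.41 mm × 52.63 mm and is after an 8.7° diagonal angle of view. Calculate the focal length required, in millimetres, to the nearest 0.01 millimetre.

577.81 mm

Sensor diagonal = √(70.41² + 52.63²) = √7727.4850 ≈ 87.9061 mm.
From α = 2·arctan(d/2f) we get f = d / (2·tan(α/2)).
With d = 87.9061 mm and α/2 = 4.35°, tan(α/2) ≈ 0.07607, so f ≈ 87.9061 / 0.15214 ≈ 577.8125 mm.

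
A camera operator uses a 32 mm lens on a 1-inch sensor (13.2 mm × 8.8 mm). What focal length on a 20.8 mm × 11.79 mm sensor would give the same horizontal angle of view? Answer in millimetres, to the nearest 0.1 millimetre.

50.4 mm

Equal angle of view means equal width/f ratio, so f₂ = f₁ · (width₂/width₁) = 32 × 20.8/13.2.
f₂ = 32 × 1.57576 ≈ 50.424 mm.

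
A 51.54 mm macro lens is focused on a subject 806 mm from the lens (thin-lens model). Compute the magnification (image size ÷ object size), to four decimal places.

0.0683×

Thin lens: 1/f = 1/dₒ + 1/dᵢ → 1/dᵢ = 1/51.54 − 1/806 = 0.0181617 mm⁻¹, so dᵢ ≈ 55.0609 mm.
Magnification m = dᵢ/dₒ = 55.0609/806 ≈ 0.06831.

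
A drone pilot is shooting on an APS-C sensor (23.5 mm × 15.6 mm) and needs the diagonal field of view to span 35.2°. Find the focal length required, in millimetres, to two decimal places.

44.46 mm

Sensor diagonal = √(23.5² + 15.6²) = √795.6100 ≈ 28.2066 mm.
From α = 2·arctan(d/2f) we get f = d / (2·tan(α/2)).
With d = 28.2066 mm and α/2 = 17.6°, tan(α/2) ≈ 0.31722, so f ≈ 28.2066 / 0.63444 ≈ 44.4592 mm.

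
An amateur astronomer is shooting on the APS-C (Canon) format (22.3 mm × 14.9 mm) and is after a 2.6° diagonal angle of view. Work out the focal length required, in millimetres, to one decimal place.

Sensor diagonal = √(22.3² + 14.9²) = √719.3000 ≈ 26.8198 mm.
From α = 2·arctan(d/2f) we get f = d / (2·tan(α/2)).
With d = 26.8198 mm and α/2 = 1.3°, tan(α/2) ≈ 0.02269, so f ≈ 26.8198 / 0.04539 ≈ 590.9215 mm.

590.9 mm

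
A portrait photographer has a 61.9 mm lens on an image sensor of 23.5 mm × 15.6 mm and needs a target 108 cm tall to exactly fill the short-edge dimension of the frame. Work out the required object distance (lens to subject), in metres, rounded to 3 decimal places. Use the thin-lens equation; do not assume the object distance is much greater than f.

W: 108 cm = 1080 mm.
Magnification m = h/W = dᵢ/dₒ; combined with 1/f = 1/dₒ + 1/dᵢ this gives dₒ = f·(1 + W/h).
dₒ = 61.9 mm × (1 + 1080/15.6) = 61.9 × 70.2308 ≈ 4347.285 mm = 4.34728 m.

4.347 m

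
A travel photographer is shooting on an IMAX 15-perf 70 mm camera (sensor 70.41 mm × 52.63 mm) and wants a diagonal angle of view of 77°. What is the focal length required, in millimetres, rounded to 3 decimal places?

Sensor diagonal = √(70.41² + 52.63²) = √7727.4850 ≈ 87.9061 mm.
From α = 2·arctan(d/2f) we get f = d / (2·tan(α/2)).
With d = 87.9061 mm and α/2 = 38.5°, tan(α/2) ≈ 0.79544, so f ≈ 87.9061 / 1.59087 ≈ 55.2566 mm.

55.257 mm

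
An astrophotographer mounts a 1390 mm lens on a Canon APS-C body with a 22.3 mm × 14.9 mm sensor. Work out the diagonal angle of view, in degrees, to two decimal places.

Sensor diagonal = √(22.3² + 14.9²) = √719.3000 ≈ 26.8198 mm.
Angle of view α = 2·arctan(d/2f) with d = 26.8198 mm and f = 1390 mm.
d/2f = 0.00965; arctan(0.00965) ≈ 0.5527°, so α ≈ 1.1055°.

1.11°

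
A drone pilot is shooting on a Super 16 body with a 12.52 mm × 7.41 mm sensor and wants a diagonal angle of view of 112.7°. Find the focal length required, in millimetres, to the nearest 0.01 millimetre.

Sensor diagonal = √(12.52² + 7.41²) = √211.6585 ≈ 14.5485 mm.
From α = 2·arctan(d/2f) we get f = d / (2·tan(α/2)).
With d = 14.5485 mm and α/2 = 56.35°, tan(α/2) ≈ 1.50228, so f ≈ 14.5485 / 3.00455 ≈ 4.8422 mm.

4.84 mm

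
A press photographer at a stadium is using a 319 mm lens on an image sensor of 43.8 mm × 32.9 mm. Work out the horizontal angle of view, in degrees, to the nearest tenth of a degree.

Angle of view α = 2·arctan(w/2f) with w = 43.8 mm and f = 319 mm.
w/2f = 0.06865; arctan(0.06865) ≈ 3.9273°, so α ≈ 7.8546°.

7.9°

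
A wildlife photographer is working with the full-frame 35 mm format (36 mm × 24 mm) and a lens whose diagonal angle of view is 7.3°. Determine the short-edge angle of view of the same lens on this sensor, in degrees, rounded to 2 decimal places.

4.05°

Sensor diagonal = √(36² + 24²) = √1872.0000 ≈ 43.2666 mm.
From the diagonal AOV: f = 43.2666 / (2·tan(3.65°)) = 43.2666 / 0.12758 ≈ 339.1288 mm.
Short-edge AOV = 2·arctan(24 / (2 × 339.1288)) = 2·arctan(0.03538) ≈ 4.0531°.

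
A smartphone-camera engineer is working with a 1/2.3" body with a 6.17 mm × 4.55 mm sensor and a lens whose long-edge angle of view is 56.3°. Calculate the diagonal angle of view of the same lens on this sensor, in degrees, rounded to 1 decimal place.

From the long-edge AOV: f = 6.17 / (2·tan(28.15°)) = 6.17 / 1.07014 ≈ 5.7656 mm.
Sensor diagonal = √(6.17² + 4.55²) = √58.7714 ≈ 7.6663 mm.
Diagonal AOV = 2·arctan(7.6663 / (2 × 5.7656)) = 2·arctan(0.66483) ≈ 67.2343°.

67.2°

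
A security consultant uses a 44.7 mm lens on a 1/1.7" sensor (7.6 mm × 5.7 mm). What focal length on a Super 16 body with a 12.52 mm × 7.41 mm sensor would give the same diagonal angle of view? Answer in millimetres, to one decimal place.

68.5 mm

Sensor diagonal = √(7.6² + 5.7²) = √90.2500 ≈ 9.5000 mm.
Sensor diagonal = √(12.52² + 7.41²) = √211.6585 ≈ 14.5485 mm.
Equal angle of view means equal diagonal/f ratio, so f₂ = f₁ · (diagonal₂/diagonal₁) = 44.7 × 14.5485/9.5000.
f₂ = 44.7 × 1.53142 ≈ 68.454 mm.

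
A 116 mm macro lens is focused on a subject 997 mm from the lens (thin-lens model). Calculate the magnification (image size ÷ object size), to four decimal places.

0.1317×

Thin lens: 1/f = 1/dₒ + 1/dᵢ → 1/dᵢ = 1/116 − 1/997 = 0.0076177 mm⁻¹, so dᵢ ≈ 131.2736 mm.
Magnification m = dᵢ/dₒ = 131.2736/997 ≈ 0.13167.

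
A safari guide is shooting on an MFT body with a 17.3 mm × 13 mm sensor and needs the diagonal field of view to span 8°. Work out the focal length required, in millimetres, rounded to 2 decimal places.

154.73 mm

Sensor diagonal = √(17.3² + 13²) = √468.2900 ≈ 21.6400 mm.
From α = 2·arctan(d/2f) we get f = d / (2·tan(α/2)).
With d = 21.6400 mm and α/2 = 4°, tan(α/2) ≈ 0.06993, so f ≈ 21.6400 / 0.13985 ≈ 154.7333 mm.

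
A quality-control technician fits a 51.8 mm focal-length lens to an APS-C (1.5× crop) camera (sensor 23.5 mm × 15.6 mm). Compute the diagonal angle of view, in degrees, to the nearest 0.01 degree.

30.46°

Sensor diagonal = √(23.5² + 15.6²) = √795.6100 ≈ 28.2066 mm.
Angle of view α = 2·arctan(d/2f) with d = 28.2066 mm and f = 51.8 mm.
d/2f = 0.27226; arctan(0.27226) ≈ 15.2304°, so α ≈ 30.4608°.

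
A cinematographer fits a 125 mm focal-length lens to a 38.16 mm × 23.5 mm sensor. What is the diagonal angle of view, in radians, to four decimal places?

0.3548 rad

Sensor diagonal = √(38.16² + 23.5²) = √2008.4356 ≈ 44.8156 mm.
Angle of view α = 2·arctan(d/2f) with d = 44.8156 mm and f = 125 mm.
d/2f = 0.17926; arctan(0.17926) ≈ 0.1774 rad, so α ≈ 0.3548 rad.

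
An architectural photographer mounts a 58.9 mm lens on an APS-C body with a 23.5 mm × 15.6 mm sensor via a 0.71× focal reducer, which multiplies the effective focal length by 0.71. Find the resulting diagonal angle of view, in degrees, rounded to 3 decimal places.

37.273°

Effective focal length f = 58.9 × 0.71 = 41.819 mm.
Sensor diagonal = √(23.5² + 15.6²) = √795.6100 ≈ 28.2066 mm.
α = 2·arctan(28.207 / (2 × 41.819)) = 2·arctan(0.33725) ≈ 37.2729°.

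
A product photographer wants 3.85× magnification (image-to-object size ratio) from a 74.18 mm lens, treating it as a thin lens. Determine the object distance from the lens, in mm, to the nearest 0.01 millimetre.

93.45 mm

With m = dᵢ/dₒ and 1/f = 1/dₒ + 1/dᵢ, substituting dᵢ = m·dₒ gives 1/f = (1 + 1/m)/dₒ, hence dₒ = f·(1 + 1/m).
dₒ = 74.18 × (1 + 1/3.85) = 74.18 × 1.25974 ≈ 93.448 mm.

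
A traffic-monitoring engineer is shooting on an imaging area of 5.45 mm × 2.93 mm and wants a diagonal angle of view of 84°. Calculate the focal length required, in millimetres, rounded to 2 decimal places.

Sensor diagonal = √(5.45² + 2.93²) = √38.2874 ≈ 6.1877 mm.
From α = 2·arctan(d/2f) we get f = d / (2·tan(α/2)).
With d = 6.1877 mm and α/2 = 42°, tan(α/2) ≈ 0.90040, so f ≈ 6.1877 / 1.80081 ≈ 3.4361 mm.

3.44 mm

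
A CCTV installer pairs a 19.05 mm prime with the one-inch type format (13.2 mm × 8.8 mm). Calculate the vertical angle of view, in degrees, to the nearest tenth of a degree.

26.0°

Angle of view α = 2·arctan(h/2f) with h = 8.8 mm and f = 19.05 mm.
h/2f = 0.23097; arctan(0.23097) ≈ 13.0056°, so α ≈ 26.0112°.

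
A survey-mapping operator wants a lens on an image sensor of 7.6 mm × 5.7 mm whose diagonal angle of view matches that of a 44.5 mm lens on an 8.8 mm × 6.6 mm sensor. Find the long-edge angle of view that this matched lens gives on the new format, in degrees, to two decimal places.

Sensor diagonal = √(8.8² + 6.6²) = √121.0000 ≈ 11.0000 mm.
Sensor diagonal = √(7.6² + 5.7²) = √90.2500 ≈ 9.5000 mm.
Equal diagonal AOV ⇒ f₂ = f₁ · 9.5000/11.0000 = 44.5 × 0.86364 ≈ 38.4318 mm.
Long-edge AOV on the new format = 2·arctan(7.6 / (2 × 38.4318)) = 2·arctan(0.09888) ≈ 11.2937°.

11.29°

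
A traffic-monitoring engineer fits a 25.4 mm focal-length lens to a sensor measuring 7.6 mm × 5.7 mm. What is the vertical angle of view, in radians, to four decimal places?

Angle of view α = 2·arctan(h/2f) with h = 5.7 mm and f = 25.4 mm.
h/2f = 0.11220; arctan(0.11220) ≈ 0.1117 rad, so α ≈ 0.2235 rad.

0.2235 rad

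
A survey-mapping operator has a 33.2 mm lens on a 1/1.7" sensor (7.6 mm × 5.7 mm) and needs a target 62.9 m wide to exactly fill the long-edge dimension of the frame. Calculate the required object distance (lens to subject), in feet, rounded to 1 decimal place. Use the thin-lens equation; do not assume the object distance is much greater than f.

W: 62.9 m = 62900 mm.
Magnification m = w/W = dᵢ/dₒ; combined with 1/f = 1/dₒ + 1/dᵢ this gives dₒ = f·(1 + W/w).
dₒ = 33.2 mm × (1 + 62900/7.6) = 33.2 × 8277.3158 ≈ 274806.884 mm = 274806.884/304.8 ft = 901.597 ft.

901.6 ft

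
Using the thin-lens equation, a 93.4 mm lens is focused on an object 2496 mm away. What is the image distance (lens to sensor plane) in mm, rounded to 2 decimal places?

97.03 mm

1/dᵢ = 1/f − 1/dₒ = 1/93.4 − 1/2496 = 0.0103060 mm⁻¹.
dᵢ = 1/0.0103060 ≈ 97.0309 mm.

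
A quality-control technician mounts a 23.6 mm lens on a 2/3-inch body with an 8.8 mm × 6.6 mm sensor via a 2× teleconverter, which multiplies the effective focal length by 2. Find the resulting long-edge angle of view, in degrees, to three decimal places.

Effective focal length f = 23.6 × 2 = 47.2 mm.
α = 2·arctan(8.8 / (2 × 47.2)) = 2·arctan(0.09322) ≈ 10.6515°.

10.651°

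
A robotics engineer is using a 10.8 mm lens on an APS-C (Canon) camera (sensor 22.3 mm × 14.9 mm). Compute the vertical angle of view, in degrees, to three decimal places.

69.197°

Angle of view α = 2·arctan(h/2f) with h = 14.9 mm and f = 10.8 mm.
h/2f = 0.68981; arctan(0.68981) ≈ 34.5985°, so α ≈ 69.1970°.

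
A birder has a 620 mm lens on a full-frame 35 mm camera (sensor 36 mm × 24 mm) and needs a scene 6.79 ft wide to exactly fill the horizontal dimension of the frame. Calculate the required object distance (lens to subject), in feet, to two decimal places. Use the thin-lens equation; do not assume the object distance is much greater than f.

W: 6.79 ft × 304.8 mm/ft = 2069.59 mm.
Magnification m = w/W = dᵢ/dₒ; combined with 1/f = 1/dₒ + 1/dᵢ this gives dₒ = f·(1 + W/w).
dₒ = 620 mm × (1 + 2069.59/36) = 620 × 58.4887 ≈ 36262.972 mm = 36262.972/304.8 ft = 118.973 ft.

118.97 ft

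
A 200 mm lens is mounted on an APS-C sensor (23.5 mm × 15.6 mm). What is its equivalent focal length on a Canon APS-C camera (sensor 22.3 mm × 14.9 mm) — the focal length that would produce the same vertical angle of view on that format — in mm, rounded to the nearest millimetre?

191 mm

Equal angle of view means equal height/f ratio, so f₂ = f₁ · (height₂/height₁) = 200 × 14.9/15.6.
f₂ = 200 × 0.95513 ≈ 191.026 mm.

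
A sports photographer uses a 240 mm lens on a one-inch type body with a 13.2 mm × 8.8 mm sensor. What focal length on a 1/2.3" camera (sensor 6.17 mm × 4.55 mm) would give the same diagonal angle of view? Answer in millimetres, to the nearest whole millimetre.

116 mm

Sensor diagonal = √(13.2² + 8.8²) = √251.6800 ≈ 15.8644 mm.
Sensor diagonal = √(6.17² + 4.55²) = √58.7714 ≈ 7.6663 mm.
Equal angle of view means equal diagonal/f ratio, so f₂ = f₁ · (diagonal₂/diagonal₁) = 240 × 7.6663/15.8644.
f₂ = 240 × 0.48324 ≈ 115.976 mm.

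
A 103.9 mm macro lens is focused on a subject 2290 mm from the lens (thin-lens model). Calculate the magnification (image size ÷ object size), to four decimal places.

Thin lens: 1/f = 1/dₒ + 1/dᵢ → 1/dᵢ = 1/103.9 − 1/2290 = 0.0091880 mm⁻¹, so dᵢ ≈ 108.8381 mm.
Magnification m = dᵢ/dₒ = 108.8381/2290 ≈ 0.04753.

0.0475×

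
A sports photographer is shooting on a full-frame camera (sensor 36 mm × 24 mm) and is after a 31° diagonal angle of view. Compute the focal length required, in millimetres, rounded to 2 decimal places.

Sensor diagonal = √(36² + 24²) = √1872.0000 ≈ 43.2666 mm.
From α = 2·arctan(d/2f) we get f = d / (2·tan(α/2)).
With d = 43.2666 mm and α/2 = 15.5°, tan(α/2) ≈ 0.27732, so f ≈ 43.2666 / 0.55465 ≈ 78.0072 mm.

78.01 mm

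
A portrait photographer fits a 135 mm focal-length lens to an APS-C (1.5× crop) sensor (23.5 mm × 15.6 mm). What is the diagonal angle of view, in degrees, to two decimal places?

Sensor diagonal = √(23.5² + 15.6²) = √795.6100 ≈ 28.2066 mm.
Angle of view α = 2·arctan(d/2f) with d = 28.2066 mm and f = 135 mm.
d/2f = 0.10447; arctan(0.10447) ≈ 5.9640°, so α ≈ 11.9280°.

11.93°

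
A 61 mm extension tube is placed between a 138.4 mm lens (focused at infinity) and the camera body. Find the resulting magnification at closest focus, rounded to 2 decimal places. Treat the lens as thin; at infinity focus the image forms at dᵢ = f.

0.44×

The tube moves the image plane from f to f + e, so dᵢ = 138.4 + 61 = 199.4 mm. Focus is achieved when 1/f = 1/dₒ + 1/dᵢ, giving dₒ = 1/(1/f − 1/(f+e)).
Magnification m = dᵢ/dₒ = (f+e)·(1/f − 1/(f+e)) = e/f = 61/138.4 ≈ 0.4408.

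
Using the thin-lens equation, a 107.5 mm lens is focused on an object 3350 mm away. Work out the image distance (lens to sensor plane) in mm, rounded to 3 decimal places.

1/dᵢ = 1/f − 1/dₒ = 1/107.5 − 1/3350 = 0.0090038 mm⁻¹.
dᵢ = 1/0.0090038 ≈ 111.0640 mm.

111.064 mm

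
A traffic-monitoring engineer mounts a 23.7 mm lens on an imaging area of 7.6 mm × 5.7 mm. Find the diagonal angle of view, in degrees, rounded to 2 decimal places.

Sensor diagonal = √(7.6² + 5.7²) = √90.2500 ≈ 9.5000 mm.
Angle of view α = 2·arctan(d/2f) with d = 9.5000 mm and f = 23.7 mm.
d/2f = 0.20042; arctan(0.20042) ≈ 11.3332°, so α ≈ 22.6664°.

22.67°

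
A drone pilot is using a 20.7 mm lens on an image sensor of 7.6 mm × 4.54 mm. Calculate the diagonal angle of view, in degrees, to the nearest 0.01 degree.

Sensor diagonal = √(7.6² + 4.54²) = √78.3716 ≈ 8.8528 mm.
Angle of view α = 2·arctan(d/2f) with d = 8.8528 mm and f = 20.7 mm.
d/2f = 0.21384; arctan(0.21384) ≈ 12.0701°, so α ≈ 24.1401°.

24.14°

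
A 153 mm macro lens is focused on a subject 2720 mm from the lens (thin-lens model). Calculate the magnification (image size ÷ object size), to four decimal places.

0.0596×

Thin lens: 1/f = 1/dₒ + 1/dᵢ → 1/dᵢ = 1/153 − 1/2720 = 0.0061683 mm⁻¹, so dᵢ ≈ 162.1192 mm.
Magnification m = dᵢ/dₒ = 162.1192/2720 ≈ 0.05960.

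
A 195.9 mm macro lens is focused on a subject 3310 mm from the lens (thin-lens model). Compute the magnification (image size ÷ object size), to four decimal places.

0.0629×

Thin lens: 1/f = 1/dₒ + 1/dᵢ → 1/dᵢ = 1/195.9 − 1/3310 = 0.0048025 mm⁻¹, so dᵢ ≈ 208.2236 mm.
Magnification m = dᵢ/dₒ = 208.2236/3310 ≈ 0.06291.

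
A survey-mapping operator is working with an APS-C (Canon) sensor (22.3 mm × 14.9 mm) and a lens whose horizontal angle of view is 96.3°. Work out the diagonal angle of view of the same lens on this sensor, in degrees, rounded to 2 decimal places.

From the horizontal AOV: f = 22.3 / (2·tan(48.15°)) = 22.3 / 2.23295 ≈ 9.9868 mm.
Sensor diagonal = √(22.3² + 14.9²) = √719.3000 ≈ 26.8198 mm.
Diagonal AOV = 2·arctan(26.8198 / (2 × 9.9868)) = 2·arctan(1.34276) ≈ 106.6475°.

106.65°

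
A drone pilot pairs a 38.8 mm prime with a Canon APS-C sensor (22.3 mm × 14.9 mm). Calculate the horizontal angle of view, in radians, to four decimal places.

0.5597 rad

Angle of view α = 2·arctan(w/2f) with w = 22.3 mm and f = 38.8 mm.
w/2f = 0.28737; arctan(0.28737) ≈ 0.2798 rad, so α ≈ 0.5597 rad.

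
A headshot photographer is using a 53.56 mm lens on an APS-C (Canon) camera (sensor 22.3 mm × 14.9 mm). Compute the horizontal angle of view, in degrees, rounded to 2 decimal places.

23.52°

Angle of view α = 2·arctan(w/2f) with w = 22.3 mm and f = 53.56 mm.
w/2f = 0.20818; arctan(0.20818) ≈ 11.7597°, so α ≈ 23.5195°.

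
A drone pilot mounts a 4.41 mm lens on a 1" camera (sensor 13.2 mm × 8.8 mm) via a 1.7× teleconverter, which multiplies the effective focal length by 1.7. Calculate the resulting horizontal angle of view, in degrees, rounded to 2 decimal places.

Effective focal length f = 4.41 × 1.7 = 7.497 mm.
α = 2·arctan(13.2 / (2 × 7.497)) = 2·arctan(0.88035) ≈ 82.7183°.

82.72°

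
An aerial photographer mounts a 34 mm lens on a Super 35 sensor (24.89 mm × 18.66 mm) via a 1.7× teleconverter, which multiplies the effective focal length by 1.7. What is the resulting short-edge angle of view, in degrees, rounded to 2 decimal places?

18.34°

Effective focal length f = 34 × 1.7 = 57.8 mm.
α = 2·arctan(18.66 / (2 × 57.8)) = 2·arctan(0.16142) ≈ 18.3390°.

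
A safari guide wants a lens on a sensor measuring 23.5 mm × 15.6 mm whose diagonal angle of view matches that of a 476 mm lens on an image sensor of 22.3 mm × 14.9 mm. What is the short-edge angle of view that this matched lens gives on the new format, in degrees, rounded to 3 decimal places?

1.785°

Sensor diagonal = √(22.3² + 14.9²) = √719.3000 ≈ 26.8198 mm.
Sensor diagonal = √(23.5² + 15.6²) = √795.6100 ≈ 28.2066 mm.
Equal diagonal AOV ⇒ f₂ = f₁ · 28.2066/26.8198 = 476 × 1.05171 ≈ 500.6129 mm.
Short-edge AOV on the new format = 2·arctan(15.6 / (2 × 500.6129)) = 2·arctan(0.01558) ≈ 1.7853°.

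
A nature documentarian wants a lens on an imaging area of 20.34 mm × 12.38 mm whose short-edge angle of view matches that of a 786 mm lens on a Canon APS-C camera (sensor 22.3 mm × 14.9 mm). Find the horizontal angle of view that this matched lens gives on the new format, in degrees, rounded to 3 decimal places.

1.784°

Equal short-edge AOV ⇒ f₂ = f₁ · 12.38/14.9 = 786 × 0.83087 ≈ 653.0658 mm.
Horizontal AOV on the new format = 2·arctan(20.34 / (2 × 653.0658)) = 2·arctan(0.01557) ≈ 1.7844°.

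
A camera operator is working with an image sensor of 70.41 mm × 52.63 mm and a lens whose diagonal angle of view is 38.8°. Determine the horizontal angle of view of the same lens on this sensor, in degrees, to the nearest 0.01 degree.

Sensor diagonal = √(70.41² + 52.63²) = √7727.4850 ≈ 87.9061 mm.
From the diagonal AOV: f = 87.9061 / (2·tan(19.4°)) = 87.9061 / 0.70431 ≈ 124.8115 mm.
Horizontal AOV = 2·arctan(70.41 / (2 × 124.8115)) = 2·arctan(0.28207) ≈ 31.5038°.

31.50°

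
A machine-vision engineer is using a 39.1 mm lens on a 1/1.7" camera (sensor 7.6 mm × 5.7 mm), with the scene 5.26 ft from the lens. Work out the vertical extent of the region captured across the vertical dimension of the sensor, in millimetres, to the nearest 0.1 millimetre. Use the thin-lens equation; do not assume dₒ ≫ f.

228.0 mm

dₒ: 5.26 ft × 304.8 mm/ft = 1603.25 mm.
Similar triangles through the lens centre give W/dₒ = h/dᵢ; with 1/f = 1/dₒ + 1/dᵢ this gives W = h·(dₒ − f)/f.
W = 5.7 mm × (1603.25 − 39.1) / 39.1 = 5.7 × 40.0038 ≈ 228.022 mm.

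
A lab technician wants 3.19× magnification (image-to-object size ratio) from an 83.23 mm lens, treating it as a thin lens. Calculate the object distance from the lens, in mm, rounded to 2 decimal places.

With m = dᵢ/dₒ and 1/f = 1/dₒ + 1/dᵢ, substituting dᵢ = m·dₒ gives 1/f = (1 + 1/m)/dₒ, hence dₒ = f·(1 + 1/m).
dₒ = 83.23 × (1 + 1/3.19) = 83.23 × 1.31348 ≈ 109.321 mm.

109.32 mm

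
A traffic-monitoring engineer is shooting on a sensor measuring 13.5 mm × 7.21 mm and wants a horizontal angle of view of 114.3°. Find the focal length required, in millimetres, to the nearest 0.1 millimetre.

From α = 2·arctan(w/2f) we get f = w / (2·tan(α/2)).
With w = 13.5 mm and α/2 = 57.15°, tan(α/2) ≈ 1.54873, so f ≈ 13.5 / 3.09745 ≈ 4.3584 mm.

4.4 mm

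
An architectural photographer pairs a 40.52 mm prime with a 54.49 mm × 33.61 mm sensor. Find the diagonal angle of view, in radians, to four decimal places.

Sensor diagonal = √(54.49² + 33.61²) = √4098.7922 ≈ 64.0218 mm.
Angle of view α = 2·arctan(d/2f) with d = 64.0218 mm and f = 40.52 mm.
d/2f = 0.79000; arctan(0.79000) ≈ 0.6686 rad, so α ≈ 1.3372 rad.

1.3372 rad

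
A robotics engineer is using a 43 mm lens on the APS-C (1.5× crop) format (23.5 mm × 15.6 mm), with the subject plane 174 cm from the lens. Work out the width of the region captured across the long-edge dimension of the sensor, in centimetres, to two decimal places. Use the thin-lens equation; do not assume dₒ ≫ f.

dₒ: 174 cm = 1740 mm.
Similar triangles through the lens centre give W/dₒ = w/dᵢ; with 1/f = 1/dₒ + 1/dᵢ this gives W = w·(dₒ − f)/f.
W = 23.5 mm × (1740 − 43) / 43 = 23.5 × 39.4651 ≈ 927.430 mm = 92.743 cm.

92.74 cm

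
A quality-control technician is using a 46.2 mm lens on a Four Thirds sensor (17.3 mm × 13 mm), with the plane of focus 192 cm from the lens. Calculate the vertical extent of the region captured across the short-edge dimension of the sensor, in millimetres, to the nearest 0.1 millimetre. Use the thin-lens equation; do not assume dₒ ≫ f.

dₒ: 192 cm = 1920 mm.
Similar triangles through the lens centre give W/dₒ = h/dᵢ; with 1/f = 1/dₒ + 1/dᵢ this gives W = h·(dₒ − f)/f.
W = 13 mm × (1920 − 46.2) / 46.2 = 13 × 40.5584 ≈ 527.260 mm.

527.3 mm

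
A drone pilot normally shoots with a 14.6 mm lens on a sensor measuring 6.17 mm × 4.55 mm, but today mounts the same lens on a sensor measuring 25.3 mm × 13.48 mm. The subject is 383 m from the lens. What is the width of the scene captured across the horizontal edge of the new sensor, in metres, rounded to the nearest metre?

The focal length stays 14.6 mm; the relevant sensor dimension is now w = 25.3 mm. Object distance dₒ = 383 m = 383000 mm.
Thin-lens field width W = w·(dₒ − f)/f = 25.3 × (383000 − 14.6)/14.6 ≈ 663666.481 mm = 663.666 m.

664 m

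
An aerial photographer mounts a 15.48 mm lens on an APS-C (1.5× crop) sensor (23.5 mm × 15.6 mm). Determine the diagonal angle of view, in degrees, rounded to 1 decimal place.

84.7°

Sensor diagonal = √(23.5² + 15.6²) = √795.6100 ≈ 28.2066 mm.
Angle of view α = 2·arctan(d/2f) with d = 28.2066 mm and f = 15.48 mm.
d/2f = 0.91106; arctan(0.91106) ≈ 42.3355°, so α ≈ 84.6711°.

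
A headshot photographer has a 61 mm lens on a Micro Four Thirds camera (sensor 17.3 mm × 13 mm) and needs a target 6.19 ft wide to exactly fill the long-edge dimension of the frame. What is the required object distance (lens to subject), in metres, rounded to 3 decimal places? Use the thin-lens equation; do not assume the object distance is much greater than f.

W: 6.19 ft × 304.8 mm/ft = 1886.71 mm.
Magnification m = w/W = dᵢ/dₒ; combined with 1/f = 1/dₒ + 1/dᵢ this gives dₒ = f·(1 + W/w).
dₒ = 61 mm × (1 + 1886.71/17.3) = 61 × 110.0585 ≈ 6713.568 mm = 6.71357 m.

6.714 m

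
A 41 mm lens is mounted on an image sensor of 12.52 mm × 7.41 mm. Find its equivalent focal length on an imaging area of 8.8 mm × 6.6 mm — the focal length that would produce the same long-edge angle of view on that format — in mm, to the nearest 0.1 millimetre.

28.8 mm

Equal angle of view means equal width/f ratio, so f₂ = f₁ · (width₂/width₁) = 41 × 8.8/12.52.
f₂ = 41 × 0.70288 ≈ 28.818 mm.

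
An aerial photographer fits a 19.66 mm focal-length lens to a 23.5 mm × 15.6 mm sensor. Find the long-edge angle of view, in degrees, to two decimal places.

Angle of view α = 2·arctan(w/2f) with w = 23.5 mm and f = 19.66 mm.
w/2f = 0.59766; arctan(0.59766) ≈ 30.8651°, so α ≈ 61.7302°.

61.73°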